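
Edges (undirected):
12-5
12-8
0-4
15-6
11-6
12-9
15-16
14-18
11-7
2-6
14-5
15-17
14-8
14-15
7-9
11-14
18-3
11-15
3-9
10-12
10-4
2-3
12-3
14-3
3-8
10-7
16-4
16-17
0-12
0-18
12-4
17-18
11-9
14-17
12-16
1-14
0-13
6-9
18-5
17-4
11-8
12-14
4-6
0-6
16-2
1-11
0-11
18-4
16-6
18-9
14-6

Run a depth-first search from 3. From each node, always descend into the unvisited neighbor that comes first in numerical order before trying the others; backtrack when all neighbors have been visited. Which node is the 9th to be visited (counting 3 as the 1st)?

11

Visit 3
3 → 2
2 → 6
6 → 0
0 → 4
4 → 10
10 → 7
7 → 9
9 → 11
11 → 1
1 → 14
14 → 5
5 → 12
12 → 8
12 → 16
16 → 15
15 → 17
17 → 18
0 → 13

Visit order: 3, 2, 6, 0, 4, 10, 7, 9, 11, 1, 14, 5, 12, 8, 16, 15, 17, 18, 13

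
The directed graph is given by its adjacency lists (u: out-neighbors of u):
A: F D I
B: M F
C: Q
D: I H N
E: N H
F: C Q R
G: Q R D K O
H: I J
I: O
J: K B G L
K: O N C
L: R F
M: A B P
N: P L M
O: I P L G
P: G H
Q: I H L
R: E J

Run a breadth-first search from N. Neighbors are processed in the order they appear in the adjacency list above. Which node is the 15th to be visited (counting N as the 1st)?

I

Visit N; enqueue P, L, M → queue [P, L, M]
Visit P; enqueue G, H → queue [L, M, G, H]
Visit L; enqueue R, F → queue [M, G, H, R, F]
Visit M; enqueue A, B → queue [G, H, R, F, A, B]
Visit G; enqueue Q, D, K, O → queue [H, R, F, A, B, Q, D, K, O]
Visit H; enqueue I, J → queue [R, F, A, B, Q, D, K, O, I, J]
Visit R; enqueue E → queue [F, A, B, Q, D, K, O, I, J, E]
Visit F; enqueue C → queue [A, B, Q, D, K, O, I, J, E, C]
Visit A → queue [B, Q, D, K, O, I, J, E, C]
Visit B → queue [Q, D, K, O, I, J, E, C]
Visit Q → queue [D, K, O, I, J, E, C]
Visit D → queue [K, O, I, J, E, C]
Visit K → queue [O, I, J, E, C]
Visit O → queue [I, J, E, C]
Visit I → queue [J, E, C]
Visit J → queue [E, C]
Visit E → queue [C]
Visit C → queue []

Visit order: N, P, L, M, G, H, R, F, A, B, Q, D, K, O, I, J, E, C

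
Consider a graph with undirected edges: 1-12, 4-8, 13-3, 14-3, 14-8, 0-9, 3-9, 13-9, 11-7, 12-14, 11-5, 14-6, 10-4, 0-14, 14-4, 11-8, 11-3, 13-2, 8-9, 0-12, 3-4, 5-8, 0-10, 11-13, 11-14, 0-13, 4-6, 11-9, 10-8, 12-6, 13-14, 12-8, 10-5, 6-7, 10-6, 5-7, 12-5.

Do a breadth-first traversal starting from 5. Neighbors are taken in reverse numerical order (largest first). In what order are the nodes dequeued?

Visit 5; enqueue 12, 11, 10, 8, 7 → queue [12, 11, 10, 8, 7]
Visit 12; enqueue 14, 6, 1, 0 → queue [11, 10, 8, 7, 14, 6, 1, 0]
Visit 11; enqueue 13, 9, 3 → queue [10, 8, 7, 14, 6, 1, 0, 13, 9, 3]
Visit 10; enqueue 4 → queue [8, 7, 14, 6, 1, 0, 13, 9, 3, 4]
Visit 8 → queue [7, 14, 6, 1, 0, 13, 9, 3, 4]
Visit 7 → queue [14, 6, 1, 0, 13, 9, 3, 4]
Visit 14 → queue [6, 1, 0, 13, 9, 3, 4]
Visit 6 → queue [1, 0, 13, 9, 3, 4]
Visit 1 → queue [0, 13, 9, 3, 4]
Visit 0 → queue [13, 9, 3, 4]
Visit 13; enqueue 2 → queue [9, 3, 4, 2]
Visit 9 → queue [3, 4, 2]
Visit 3 → queue [4, 2]
Visit 4 → queue [2]
Visit 2 → queue []

5, 12, 11, 10, 8, 7, 14, 6, 1, 0, 13, 9, 3, 4, 2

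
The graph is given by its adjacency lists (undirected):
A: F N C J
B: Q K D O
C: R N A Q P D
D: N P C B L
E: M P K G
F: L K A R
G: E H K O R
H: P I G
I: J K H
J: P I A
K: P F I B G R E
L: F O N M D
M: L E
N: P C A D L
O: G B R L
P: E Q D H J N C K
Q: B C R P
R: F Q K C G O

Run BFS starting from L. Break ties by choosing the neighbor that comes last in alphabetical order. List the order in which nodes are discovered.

Visit L; enqueue O, N, M, F, D → queue [O, N, M, F, D]
Visit O; enqueue R, G, B → queue [N, M, F, D, R, G, B]
Visit N; enqueue P, C, A → queue [M, F, D, R, G, B, P, C, A]
Visit M; enqueue E → queue [F, D, R, G, B, P, C, A, E]
Visit F; enqueue K → queue [D, R, G, B, P, C, A, E, K]
Visit D → queue [R, G, B, P, C, A, E, K]
Visit R; enqueue Q → queue [G, B, P, C, A, E, K, Q]
Visit G; enqueue H → queue [B, P, C, A, E, K, Q, H]
Visit B → queue [P, C, A, E, K, Q, H]
Visit P; enqueue J → queue [C, A, E, K, Q, H, J]
Visit C → queue [A, E, K, Q, H, J]
Visit A → queue [E, K, Q, H, J]
Visit E → queue [K, Q, H, J]
Visit K; enqueue I → queue [Q, H, J, I]
Visit Q → queue [H, J, I]
Visit H → queue [J, I]
Visit J → queue [I]
Visit I → queue []

L → O → N → M → F → D → R → G → B → P → C → A → E → K → Q → H → J → I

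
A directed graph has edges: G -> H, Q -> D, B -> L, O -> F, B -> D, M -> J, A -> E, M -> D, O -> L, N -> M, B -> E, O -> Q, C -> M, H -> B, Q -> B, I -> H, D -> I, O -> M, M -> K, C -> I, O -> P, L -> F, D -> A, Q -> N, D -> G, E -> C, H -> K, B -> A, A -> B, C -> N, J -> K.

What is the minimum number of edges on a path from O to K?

2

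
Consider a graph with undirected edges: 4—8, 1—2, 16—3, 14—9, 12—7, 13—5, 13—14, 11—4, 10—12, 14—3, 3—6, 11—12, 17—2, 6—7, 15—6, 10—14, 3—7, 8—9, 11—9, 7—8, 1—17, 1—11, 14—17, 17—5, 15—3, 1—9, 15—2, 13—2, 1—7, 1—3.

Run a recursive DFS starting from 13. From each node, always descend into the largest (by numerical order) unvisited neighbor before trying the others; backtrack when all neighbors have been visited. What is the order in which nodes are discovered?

Visit 13
13 → 14
14 → 17
17 → 5
17 → 2
2 → 15
15 → 6
6 → 7
7 → 12
12 → 11
11 → 9
9 → 8
8 → 4
9 → 1
1 → 3
3 → 16
12 → 10

13 → 14 → 17 → 5 → 2 → 15 → 6 → 7 → 12 → 11 → 9 → 8 → 4 → 1 → 3 → 16 → 10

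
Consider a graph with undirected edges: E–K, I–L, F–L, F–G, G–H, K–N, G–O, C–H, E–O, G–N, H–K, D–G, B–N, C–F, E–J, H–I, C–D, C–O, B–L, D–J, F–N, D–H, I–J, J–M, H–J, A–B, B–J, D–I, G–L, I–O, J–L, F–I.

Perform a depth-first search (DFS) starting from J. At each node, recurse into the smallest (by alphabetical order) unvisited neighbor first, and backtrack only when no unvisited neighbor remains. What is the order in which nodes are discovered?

J -> B -> A -> L -> F -> C -> D -> G -> H -> I -> O -> E -> K -> N -> M

Visit J
J → B
B → A
B → L
L → F
F → C
C → D
D → G
G → H
H → I
I → O
O → E
E → K
K → N
J → M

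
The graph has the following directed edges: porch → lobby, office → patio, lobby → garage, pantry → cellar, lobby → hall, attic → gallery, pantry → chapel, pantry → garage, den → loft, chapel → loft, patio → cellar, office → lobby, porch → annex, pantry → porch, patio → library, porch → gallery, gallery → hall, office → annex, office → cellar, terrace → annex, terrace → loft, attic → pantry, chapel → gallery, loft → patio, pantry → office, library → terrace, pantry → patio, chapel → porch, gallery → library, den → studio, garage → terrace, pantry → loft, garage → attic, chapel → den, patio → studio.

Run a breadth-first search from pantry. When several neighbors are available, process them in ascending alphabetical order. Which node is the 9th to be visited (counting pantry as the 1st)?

den

Visit pantry; enqueue cellar, chapel, garage, loft, office, patio, porch → queue [cellar, chapel, garage, loft, office, patio, porch]
Visit cellar → queue [chapel, garage, loft, office, patio, porch]
Visit chapel; enqueue den, gallery → queue [garage, loft, office, patio, porch, den, gallery]
Visit garage; enqueue attic, terrace → queue [loft, office, patio, porch, den, gallery, attic, terrace]
Visit loft → queue [office, patio, porch, den, gallery, attic, terrace]
Visit office; enqueue annex, lobby → queue [patio, porch, den, gallery, attic, terrace, annex, lobby]
Visit patio; enqueue library, studio → queue [porch, den, gallery, attic, terrace, annex, lobby, library, studio]
Visit porch → queue [den, gallery, attic, terrace, annex, lobby, library, studio]
Visit den → queue [gallery, attic, terrace, annex, lobby, library, studio]
Visit gallery; enqueue hall → queue [attic, terrace, annex, lobby, library, studio, hall]
Visit attic → queue [terrace, annex, lobby, library, studio, hall]
Visit terrace → queue [annex, lobby, library, studio, hall]
Visit annex → queue [lobby, library, studio, hall]
Visit lobby → queue [library, studio, hall]
Visit library → queue [studio, hall]
Visit studio → queue [hall]
Visit hall → queue []

Visit order: pantry, cellar, chapel, garage, loft, office, patio, porch, den, gallery, attic, terrace, annex, lobby, library, studio, hall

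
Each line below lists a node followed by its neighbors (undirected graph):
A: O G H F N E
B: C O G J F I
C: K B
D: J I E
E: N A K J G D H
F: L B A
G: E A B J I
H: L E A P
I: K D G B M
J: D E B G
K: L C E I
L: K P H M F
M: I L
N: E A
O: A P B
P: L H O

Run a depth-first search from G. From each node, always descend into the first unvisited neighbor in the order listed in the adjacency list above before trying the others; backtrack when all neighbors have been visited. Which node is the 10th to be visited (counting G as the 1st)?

B

Visit G
G → E
E → N
N → A
A → O
O → P
P → L
L → K
K → C
C → B
B → J
J → D
D → I
I → M
B → F
L → H

Visit order: G, E, N, A, O, P, L, K, C, B, J, D, I, M, F, H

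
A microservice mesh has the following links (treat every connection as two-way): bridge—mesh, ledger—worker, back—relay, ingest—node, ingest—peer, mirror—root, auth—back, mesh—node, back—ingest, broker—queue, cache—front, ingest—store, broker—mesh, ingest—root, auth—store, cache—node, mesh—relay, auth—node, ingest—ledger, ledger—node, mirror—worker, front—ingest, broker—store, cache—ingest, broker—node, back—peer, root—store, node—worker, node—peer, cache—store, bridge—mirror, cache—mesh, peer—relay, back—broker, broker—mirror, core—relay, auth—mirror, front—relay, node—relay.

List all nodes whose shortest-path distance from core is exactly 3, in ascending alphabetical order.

Level 0: core
Level 1: relay
Level 2: back, front, mesh, node, peer
Level 3: auth, bridge, broker, cache, ingest, ledger, worker
Level 4: mirror, queue, root, store

auth, bridge, broker, cache, ingest, ledger, worker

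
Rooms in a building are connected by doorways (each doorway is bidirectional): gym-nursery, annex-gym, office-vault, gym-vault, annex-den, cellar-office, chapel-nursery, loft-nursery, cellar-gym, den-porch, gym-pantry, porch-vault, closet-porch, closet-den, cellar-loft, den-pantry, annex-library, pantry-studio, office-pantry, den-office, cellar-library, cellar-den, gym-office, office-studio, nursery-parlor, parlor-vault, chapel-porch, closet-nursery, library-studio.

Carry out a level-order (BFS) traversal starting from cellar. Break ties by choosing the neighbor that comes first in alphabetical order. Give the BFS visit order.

cellar, den, gym, library, loft, office, annex, closet, pantry, porch, nursery, vault, studio, chapel, parlor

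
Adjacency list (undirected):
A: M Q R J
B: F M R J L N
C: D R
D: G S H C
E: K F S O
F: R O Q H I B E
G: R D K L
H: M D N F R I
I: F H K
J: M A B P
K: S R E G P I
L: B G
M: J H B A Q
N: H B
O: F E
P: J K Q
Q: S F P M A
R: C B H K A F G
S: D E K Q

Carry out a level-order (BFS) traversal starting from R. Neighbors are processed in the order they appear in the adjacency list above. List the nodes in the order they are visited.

Visit R; enqueue C, B, H, K, A, F, G → queue [C, B, H, K, A, F, G]
Visit C; enqueue D → queue [B, H, K, A, F, G, D]
Visit B; enqueue M, J, L, N → queue [H, K, A, F, G, D, M, J, L, N]
Visit H; enqueue I → queue [K, A, F, G, D, M, J, L, N, I]
Visit K; enqueue S, E, P → queue [A, F, G, D, M, J, L, N, I, S, E, P]
Visit A; enqueue Q → queue [F, G, D, M, J, L, N, I, S, E, P, Q]
Visit F; enqueue O → queue [G, D, M, J, L, N, I, S, E, P, Q, O]
Visit G → queue [D, M, J, L, N, I, S, E, P, Q, O]
Visit D → queue [M, J, L, N, I, S, E, P, Q, O]
Visit M → queue [J, L, N, I, S, E, P, Q, O]
Visit J → queue [L, N, I, S, E, P, Q, O]
Visit L → queue [N, I, S, E, P, Q, O]
Visit N → queue [I, S, E, P, Q, O]
Visit I → queue [S, E, P, Q, O]
Visit S → queue [E, P, Q, O]
Visit E → queue [P, Q, O]
Visit P → queue [Q, O]
Visit Q → queue [O]
Visit O → queue []

R -> C -> B -> H -> K -> A -> F -> G -> D -> M -> J -> L -> N -> I -> S -> E -> P -> Q -> O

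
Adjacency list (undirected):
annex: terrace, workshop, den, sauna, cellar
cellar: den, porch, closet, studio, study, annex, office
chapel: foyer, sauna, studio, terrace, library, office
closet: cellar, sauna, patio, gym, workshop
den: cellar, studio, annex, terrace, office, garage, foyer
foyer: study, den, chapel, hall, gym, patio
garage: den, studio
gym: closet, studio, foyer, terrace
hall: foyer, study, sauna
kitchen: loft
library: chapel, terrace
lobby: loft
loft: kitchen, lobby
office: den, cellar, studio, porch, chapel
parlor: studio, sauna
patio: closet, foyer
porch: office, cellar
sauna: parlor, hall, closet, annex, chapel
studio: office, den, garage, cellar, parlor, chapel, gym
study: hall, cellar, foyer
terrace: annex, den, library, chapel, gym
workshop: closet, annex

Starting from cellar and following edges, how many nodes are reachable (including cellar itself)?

BFS from cellar visits: cellar, den, porch, closet, studio, study, annex, office, terrace, garage, foyer, sauna, patio, gym, workshop, parlor, chapel, hall, library
Reachable nodes: 19 of 22 total.

19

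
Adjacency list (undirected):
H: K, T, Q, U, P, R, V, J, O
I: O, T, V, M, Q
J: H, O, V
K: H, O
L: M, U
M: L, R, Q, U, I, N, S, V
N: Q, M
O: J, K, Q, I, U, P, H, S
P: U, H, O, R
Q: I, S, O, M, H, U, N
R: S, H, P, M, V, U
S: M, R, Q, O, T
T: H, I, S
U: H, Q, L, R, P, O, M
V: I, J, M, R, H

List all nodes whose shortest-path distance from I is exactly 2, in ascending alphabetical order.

Level 0: I
Level 1: M, O, Q, T, V
Level 2: H, J, K, L, N, P, R, S, U

H, J, K, L, N, P, R, S, U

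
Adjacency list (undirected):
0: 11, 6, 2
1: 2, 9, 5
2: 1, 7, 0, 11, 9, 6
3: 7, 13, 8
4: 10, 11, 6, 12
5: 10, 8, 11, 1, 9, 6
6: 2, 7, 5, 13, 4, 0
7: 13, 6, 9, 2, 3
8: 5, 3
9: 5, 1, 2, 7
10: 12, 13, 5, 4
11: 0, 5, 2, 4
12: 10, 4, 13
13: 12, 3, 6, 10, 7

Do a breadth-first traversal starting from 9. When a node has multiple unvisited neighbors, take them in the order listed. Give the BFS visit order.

9 -> 5 -> 1 -> 2 -> 7 -> 10 -> 8 -> 11 -> 6 -> 0 -> 13 -> 3 -> 12 -> 4

Visit 9; enqueue 5, 1, 2, 7 → queue [5, 1, 2, 7]
Visit 5; enqueue 10, 8, 11, 6 → queue [1, 2, 7, 10, 8, 11, 6]
Visit 1 → queue [2, 7, 10, 8, 11, 6]
Visit 2; enqueue 0 → queue [7, 10, 8, 11, 6, 0]
Visit 7; enqueue 13, 3 → queue [10, 8, 11, 6, 0, 13, 3]
Visit 10; enqueue 12, 4 → queue [8, 11, 6, 0, 13, 3, 12, 4]
Visit 8 → queue [11, 6, 0, 13, 3, 12, 4]
Visit 11 → queue [6, 0, 13, 3, 12, 4]
Visit 6 → queue [0, 13, 3, 12, 4]
Visit 0 → queue [13, 3, 12, 4]
Visit 13 → queue [3, 12, 4]
Visit 3 → queue [12, 4]
Visit 12 → queue [4]
Visit 4 → queue []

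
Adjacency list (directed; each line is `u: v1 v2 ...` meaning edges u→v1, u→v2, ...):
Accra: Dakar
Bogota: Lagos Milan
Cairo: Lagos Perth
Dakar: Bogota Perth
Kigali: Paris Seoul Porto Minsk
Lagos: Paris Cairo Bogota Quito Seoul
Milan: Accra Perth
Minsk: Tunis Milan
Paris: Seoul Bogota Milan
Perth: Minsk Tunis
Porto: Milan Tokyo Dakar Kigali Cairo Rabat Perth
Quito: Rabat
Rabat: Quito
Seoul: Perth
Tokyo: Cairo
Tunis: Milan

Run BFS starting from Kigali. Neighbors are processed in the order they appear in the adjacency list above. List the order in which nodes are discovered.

Visit Kigali; enqueue Paris, Seoul, Porto, Minsk → queue [Paris, Seoul, Porto, Minsk]
Visit Paris; enqueue Bogota, Milan → queue [Seoul, Porto, Minsk, Bogota, Milan]
Visit Seoul; enqueue Perth → queue [Porto, Minsk, Bogota, Milan, Perth]
Visit Porto; enqueue Tokyo, Dakar, Cairo, Rabat → queue [Minsk, Bogota, Milan, Perth, Tokyo, Dakar, Cairo, Rabat]
Visit Minsk; enqueue Tunis → queue [Bogota, Milan, Perth, Tokyo, Dakar, Cairo, Rabat, Tunis]
Visit Bogota; enqueue Lagos → queue [Milan, Perth, Tokyo, Dakar, Cairo, Rabat, Tunis, Lagos]
Visit Milan; enqueue Accra → queue [Perth, Tokyo, Dakar, Cairo, Rabat, Tunis, Lagos, Accra]
Visit Perth → queue [Tokyo, Dakar, Cairo, Rabat, Tunis, Lagos, Accra]
Visit Tokyo → queue [Dakar, Cairo, Rabat, Tunis, Lagos, Accra]
Visit Dakar → queue [Cairo, Rabat, Tunis, Lagos, Accra]
Visit Cairo → queue [Rabat, Tunis, Lagos, Accra]
Visit Rabat; enqueue Quito → queue [Tunis, Lagos, Accra, Quito]
Visit Tunis → queue [Lagos, Accra, Quito]
Visit Lagos → queue [Accra, Quito]
Visit Accra → queue [Quito]
Visit Quito → queue []

Kigali, Paris, Seoul, Porto, Minsk, Bogota, Milan, Perth, Tokyo, Dakar, Cairo, Rabat, Tunis, Lagos, Accra, Quito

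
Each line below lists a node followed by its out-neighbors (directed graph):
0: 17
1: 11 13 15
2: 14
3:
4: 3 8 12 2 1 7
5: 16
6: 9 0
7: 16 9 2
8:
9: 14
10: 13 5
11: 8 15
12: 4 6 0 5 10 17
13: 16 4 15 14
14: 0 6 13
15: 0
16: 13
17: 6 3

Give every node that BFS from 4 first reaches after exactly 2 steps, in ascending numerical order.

Level 0: 4
Level 1: 1, 2, 3, 7, 8, 12
Level 2: 0, 5, 6, 9, 10, 11, 13, 14, 15, 16, 17

0, 5, 6, 9, 10, 11, 13, 14, 15, 16, 17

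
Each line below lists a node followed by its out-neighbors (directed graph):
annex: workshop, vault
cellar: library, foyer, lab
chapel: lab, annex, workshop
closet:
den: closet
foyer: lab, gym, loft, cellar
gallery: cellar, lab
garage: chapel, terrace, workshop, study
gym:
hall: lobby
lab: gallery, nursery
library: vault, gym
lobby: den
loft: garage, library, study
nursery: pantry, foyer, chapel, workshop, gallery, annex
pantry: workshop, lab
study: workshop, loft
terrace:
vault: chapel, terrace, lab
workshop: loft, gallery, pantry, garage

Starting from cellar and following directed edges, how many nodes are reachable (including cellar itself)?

BFS from cellar visits: cellar, library, foyer, lab, vault, gym, loft, gallery, nursery, chapel, terrace, garage, study, pantry, workshop, annex
Reachable nodes: 16 of 20 total.

16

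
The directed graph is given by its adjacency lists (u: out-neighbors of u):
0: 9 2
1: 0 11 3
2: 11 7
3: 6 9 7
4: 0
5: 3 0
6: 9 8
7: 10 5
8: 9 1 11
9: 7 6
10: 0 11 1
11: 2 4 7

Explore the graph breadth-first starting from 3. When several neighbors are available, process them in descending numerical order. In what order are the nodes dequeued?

3, 9, 7, 6, 10, 5, 8, 11, 1, 0, 4, 2

Visit 3; enqueue 9, 7, 6 → queue [9, 7, 6]
Visit 9 → queue [7, 6]
Visit 7; enqueue 10, 5 → queue [6, 10, 5]
Visit 6; enqueue 8 → queue [10, 5, 8]
Visit 10; enqueue 11, 1, 0 → queue [5, 8, 11, 1, 0]
Visit 5 → queue [8, 11, 1, 0]
Visit 8 → queue [11, 1, 0]
Visit 11; enqueue 4, 2 → queue [1, 0, 4, 2]
Visit 1 → queue [0, 4, 2]
Visit 0 → queue [4, 2]
Visit 4 → queue [2]
Visit 2 → queue []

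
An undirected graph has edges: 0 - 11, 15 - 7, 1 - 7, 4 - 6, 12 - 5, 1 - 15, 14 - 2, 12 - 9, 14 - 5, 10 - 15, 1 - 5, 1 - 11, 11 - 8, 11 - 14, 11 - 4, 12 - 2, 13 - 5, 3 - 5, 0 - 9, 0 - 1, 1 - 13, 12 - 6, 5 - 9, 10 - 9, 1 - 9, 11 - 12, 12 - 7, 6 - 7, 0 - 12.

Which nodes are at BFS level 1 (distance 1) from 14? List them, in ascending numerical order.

2, 5, 11

Level 0: 14
Level 1: 2, 5, 11
Level 2: 0, 1, 3, 4, 8, 9, 12, 13
Level 3: 6, 7, 10, 15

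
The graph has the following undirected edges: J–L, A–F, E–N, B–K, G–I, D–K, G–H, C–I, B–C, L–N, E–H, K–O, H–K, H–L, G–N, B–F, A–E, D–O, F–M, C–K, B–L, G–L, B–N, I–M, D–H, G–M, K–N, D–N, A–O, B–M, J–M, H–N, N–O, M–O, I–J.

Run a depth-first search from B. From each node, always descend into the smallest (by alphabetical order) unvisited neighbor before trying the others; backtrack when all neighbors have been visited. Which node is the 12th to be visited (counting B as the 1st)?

M

Visit B
B → C
C → I
I → G
G → H
H → D
D → K
K → N
N → E
E → A
A → F
F → M
M → J
J → L
M → O

Visit order: B, C, I, G, H, D, K, N, E, A, F, M, J, L, O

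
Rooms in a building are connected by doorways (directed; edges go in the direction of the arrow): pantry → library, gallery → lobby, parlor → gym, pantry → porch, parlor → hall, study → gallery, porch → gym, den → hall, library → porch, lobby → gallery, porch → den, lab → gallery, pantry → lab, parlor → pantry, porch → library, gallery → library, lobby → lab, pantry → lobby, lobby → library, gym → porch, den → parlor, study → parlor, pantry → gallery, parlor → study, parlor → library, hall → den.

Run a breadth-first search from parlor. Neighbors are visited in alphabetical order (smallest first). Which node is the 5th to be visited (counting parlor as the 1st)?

pantry

Visit parlor; enqueue gym, hall, library, pantry, study → queue [gym, hall, library, pantry, study]
Visit gym; enqueue porch → queue [hall, library, pantry, study, porch]
Visit hall; enqueue den → queue [library, pantry, study, porch, den]
Visit library → queue [pantry, study, porch, den]
Visit pantry; enqueue gallery, lab, lobby → queue [study, porch, den, gallery, lab, lobby]
Visit study → queue [porch, den, gallery, lab, lobby]
Visit porch → queue [den, gallery, lab, lobby]
Visit den → queue [gallery, lab, lobby]
Visit gallery → queue [lab, lobby]
Visit lab → queue [lobby]
Visit lobby → queue []

Visit order: parlor, gym, hall, library, pantry, study, porch, den, gallery, lab, lobby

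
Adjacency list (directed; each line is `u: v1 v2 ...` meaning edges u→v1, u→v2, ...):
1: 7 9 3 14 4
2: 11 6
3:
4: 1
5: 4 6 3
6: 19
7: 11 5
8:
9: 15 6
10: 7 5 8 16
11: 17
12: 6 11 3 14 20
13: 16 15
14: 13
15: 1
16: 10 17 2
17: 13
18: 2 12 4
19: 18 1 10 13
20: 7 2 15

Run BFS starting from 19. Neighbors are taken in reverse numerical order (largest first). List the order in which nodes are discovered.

19 18 13 10 1 12 4 2 16 15 8 7 5 14 9 3 20 11 6 17

Visit 19; enqueue 18, 13, 10, 1 → queue [18, 13, 10, 1]
Visit 18; enqueue 12, 4, 2 → queue [13, 10, 1, 12, 4, 2]
Visit 13; enqueue 16, 15 → queue [10, 1, 12, 4, 2, 16, 15]
Visit 10; enqueue 8, 7, 5 → queue [1, 12, 4, 2, 16, 15, 8, 7, 5]
Visit 1; enqueue 14, 9, 3 → queue [12, 4, 2, 16, 15, 8, 7, 5, 14, 9, 3]
Visit 12; enqueue 20, 11, 6 → queue [4, 2, 16, 15, 8, 7, 5, 14, 9, 3, 20, 11, 6]
Visit 4 → queue [2, 16, 15, 8, 7, 5, 14, 9, 3, 20, 11, 6]
Visit 2 → queue [16, 15, 8, 7, 5, 14, 9, 3, 20, 11, 6]
Visit 16; enqueue 17 → queue [15, 8, 7, 5, 14, 9, 3, 20, 11, 6, 17]
Visit 15 → queue [8, 7, 5, 14, 9, 3, 20, 11, 6, 17]
Visit 8 → queue [7, 5, 14, 9, 3, 20, 11, 6, 17]
Visit 7 → queue [5, 14, 9, 3, 20, 11, 6, 17]
Visit 5 → queue [14, 9, 3, 20, 11, 6, 17]
Visit 14 → queue [9, 3, 20, 11, 6, 17]
Visit 9 → queue [3, 20, 11, 6, 17]
Visit 3 → queue [20, 11, 6, 17]
Visit 20 → queue [11, 6, 17]
Visit 11 → queue [6, 17]
Visit 6 → queue [17]
Visit 17 → queue []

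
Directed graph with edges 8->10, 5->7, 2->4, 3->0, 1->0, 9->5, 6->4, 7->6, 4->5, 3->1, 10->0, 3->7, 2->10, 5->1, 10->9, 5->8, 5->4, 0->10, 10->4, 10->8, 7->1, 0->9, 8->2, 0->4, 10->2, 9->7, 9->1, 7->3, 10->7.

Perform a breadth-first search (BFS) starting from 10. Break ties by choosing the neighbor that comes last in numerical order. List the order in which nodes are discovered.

10 9 8 7 4 2 0 5 1 6 3

Visit 10; enqueue 9, 8, 7, 4, 2, 0 → queue [9, 8, 7, 4, 2, 0]
Visit 9; enqueue 5, 1 → queue [8, 7, 4, 2, 0, 5, 1]
Visit 8 → queue [7, 4, 2, 0, 5, 1]
Visit 7; enqueue 6, 3 → queue [4, 2, 0, 5, 1, 6, 3]
Visit 4 → queue [2, 0, 5, 1, 6, 3]
Visit 2 → queue [0, 5, 1, 6, 3]
Visit 0 → queue [5, 1, 6, 3]
Visit 5 → queue [1, 6, 3]
Visit 1 → queue [6, 3]
Visit 6 → queue [3]
Visit 3 → queue []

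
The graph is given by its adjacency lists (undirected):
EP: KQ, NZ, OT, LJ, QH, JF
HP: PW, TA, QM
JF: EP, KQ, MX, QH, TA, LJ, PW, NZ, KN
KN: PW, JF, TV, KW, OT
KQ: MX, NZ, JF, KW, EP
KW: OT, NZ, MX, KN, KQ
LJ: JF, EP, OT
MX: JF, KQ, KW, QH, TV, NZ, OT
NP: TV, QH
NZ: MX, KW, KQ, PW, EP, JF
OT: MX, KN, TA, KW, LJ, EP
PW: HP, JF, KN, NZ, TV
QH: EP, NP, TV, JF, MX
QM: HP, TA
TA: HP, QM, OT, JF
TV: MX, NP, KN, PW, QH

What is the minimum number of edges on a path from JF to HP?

2

Level 0: JF
Level 1: EP, KN, KQ, LJ, MX, NZ, PW, QH, TA
Level 2: HP, KW, NP, OT, QM, TV
HP first appears at level 2.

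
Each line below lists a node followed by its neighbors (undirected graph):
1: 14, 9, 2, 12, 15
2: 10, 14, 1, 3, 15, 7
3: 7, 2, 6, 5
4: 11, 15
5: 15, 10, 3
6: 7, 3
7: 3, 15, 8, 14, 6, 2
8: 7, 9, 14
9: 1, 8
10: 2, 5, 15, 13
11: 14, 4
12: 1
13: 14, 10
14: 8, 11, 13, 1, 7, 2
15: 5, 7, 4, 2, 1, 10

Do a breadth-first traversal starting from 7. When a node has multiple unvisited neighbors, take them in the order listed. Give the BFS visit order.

7 → 3 → 15 → 8 → 14 → 6 → 2 → 5 → 4 → 1 → 10 → 9 → 11 → 13 → 12

Visit 7; enqueue 3, 15, 8, 14, 6, 2 → queue [3, 15, 8, 14, 6, 2]
Visit 3; enqueue 5 → queue [15, 8, 14, 6, 2, 5]
Visit 15; enqueue 4, 1, 10 → queue [8, 14, 6, 2, 5, 4, 1, 10]
Visit 8; enqueue 9 → queue [14, 6, 2, 5, 4, 1, 10, 9]
Visit 14; enqueue 11, 13 → queue [6, 2, 5, 4, 1, 10, 9, 11, 13]
Visit 6 → queue [2, 5, 4, 1, 10, 9, 11, 13]
Visit 2 → queue [5, 4, 1, 10, 9, 11, 13]
Visit 5 → queue [4, 1, 10, 9, 11, 13]
Visit 4 → queue [1, 10, 9, 11, 13]
Visit 1; enqueue 12 → queue [10, 9, 11, 13, 12]
Visit 10 → queue [9, 11, 13, 12]
Visit 9 → queue [11, 13, 12]
Visit 11 → queue [13, 12]
Visit 13 → queue [12]
Visit 12 → queue []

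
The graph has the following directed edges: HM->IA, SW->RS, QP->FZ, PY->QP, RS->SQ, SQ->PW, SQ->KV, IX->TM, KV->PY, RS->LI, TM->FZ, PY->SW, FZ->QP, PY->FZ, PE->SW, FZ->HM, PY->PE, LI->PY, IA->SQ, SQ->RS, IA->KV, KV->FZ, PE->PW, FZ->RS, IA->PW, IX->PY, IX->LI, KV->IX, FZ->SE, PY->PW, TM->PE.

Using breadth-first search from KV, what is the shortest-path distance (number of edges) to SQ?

Level 0: KV
Level 1: FZ, IX, PY
Level 2: HM, LI, PE, PW, QP, RS, SE, SW, TM
Level 3: IA, SQ
SQ first appears at level 3.

3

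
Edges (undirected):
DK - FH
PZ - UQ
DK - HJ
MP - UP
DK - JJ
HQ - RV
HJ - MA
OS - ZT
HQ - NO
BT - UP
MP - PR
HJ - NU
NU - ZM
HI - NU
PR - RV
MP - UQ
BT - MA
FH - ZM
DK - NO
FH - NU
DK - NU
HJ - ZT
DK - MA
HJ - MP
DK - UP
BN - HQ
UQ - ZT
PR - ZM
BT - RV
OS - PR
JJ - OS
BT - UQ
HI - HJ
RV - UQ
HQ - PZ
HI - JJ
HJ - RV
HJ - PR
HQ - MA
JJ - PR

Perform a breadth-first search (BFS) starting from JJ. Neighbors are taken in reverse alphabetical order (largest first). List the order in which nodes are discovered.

JJ, PR, OS, HI, DK, ZM, RV, MP, HJ, ZT, NU, UP, NO, MA, FH, UQ, HQ, BT, PZ, BN

Visit JJ; enqueue PR, OS, HI, DK → queue [PR, OS, HI, DK]
Visit PR; enqueue ZM, RV, MP, HJ → queue [OS, HI, DK, ZM, RV, MP, HJ]
Visit OS; enqueue ZT → queue [HI, DK, ZM, RV, MP, HJ, ZT]
Visit HI; enqueue NU → queue [DK, ZM, RV, MP, HJ, ZT, NU]
Visit DK; enqueue UP, NO, MA, FH → queue [ZM, RV, MP, HJ, ZT, NU, UP, NO, MA, FH]
Visit ZM → queue [RV, MP, HJ, ZT, NU, UP, NO, MA, FH]
Visit RV; enqueue UQ, HQ, BT → queue [MP, HJ, ZT, NU, UP, NO, MA, FH, UQ, HQ, BT]
Visit MP → queue [HJ, ZT, NU, UP, NO, MA, FH, UQ, HQ, BT]
Visit HJ → queue [ZT, NU, UP, NO, MA, FH, UQ, HQ, BT]
Visit ZT → queue [NU, UP, NO, MA, FH, UQ, HQ, BT]
Visit NU → queue [UP, NO, MA, FH, UQ, HQ, BT]
Visit UP → queue [NO, MA, FH, UQ, HQ, BT]
Visit NO → queue [MA, FH, UQ, HQ, BT]
Visit MA → queue [FH, UQ, HQ, BT]
Visit FH → queue [UQ, HQ, BT]
Visit UQ; enqueue PZ → queue [HQ, BT, PZ]
Visit HQ; enqueue BN → queue [BT, PZ, BN]
Visit BT → queue [PZ, BN]
Visit PZ → queue [BN]
Visit BN → queue []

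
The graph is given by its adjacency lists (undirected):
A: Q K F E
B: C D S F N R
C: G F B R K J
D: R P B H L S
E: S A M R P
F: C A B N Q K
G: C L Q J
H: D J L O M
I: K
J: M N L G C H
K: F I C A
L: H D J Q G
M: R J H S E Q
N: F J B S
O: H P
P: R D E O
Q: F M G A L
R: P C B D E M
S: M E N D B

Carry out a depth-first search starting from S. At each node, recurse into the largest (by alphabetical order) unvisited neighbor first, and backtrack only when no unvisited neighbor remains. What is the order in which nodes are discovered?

S -> N -> J -> M -> R -> P -> O -> H -> L -> Q -> G -> C -> K -> I -> F -> B -> D -> A -> E

Visit S
S → N
N → J
J → M
M → R
R → P
P → O
O → H
H → L
L → Q
Q → G
G → C
C → K
K → I
K → F
F → B
B → D
F → A
A → E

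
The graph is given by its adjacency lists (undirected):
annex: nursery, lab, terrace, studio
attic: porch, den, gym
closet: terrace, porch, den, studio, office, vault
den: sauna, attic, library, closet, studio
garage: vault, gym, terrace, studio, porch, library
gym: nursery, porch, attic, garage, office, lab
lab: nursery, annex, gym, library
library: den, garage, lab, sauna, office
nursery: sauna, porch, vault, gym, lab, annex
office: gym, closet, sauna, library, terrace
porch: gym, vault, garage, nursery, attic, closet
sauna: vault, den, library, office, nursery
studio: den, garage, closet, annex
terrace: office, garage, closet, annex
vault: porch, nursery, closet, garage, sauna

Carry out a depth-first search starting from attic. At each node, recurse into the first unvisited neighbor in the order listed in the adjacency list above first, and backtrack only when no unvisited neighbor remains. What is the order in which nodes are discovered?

attic porch gym nursery sauna vault closet terrace office library den studio garage annex lab

Visit attic
attic → porch
porch → gym
gym → nursery
nursery → sauna
sauna → vault
vault → closet
closet → terrace
terrace → office
office → library
library → den
den → studio
studio → garage
studio → annex
annex → lab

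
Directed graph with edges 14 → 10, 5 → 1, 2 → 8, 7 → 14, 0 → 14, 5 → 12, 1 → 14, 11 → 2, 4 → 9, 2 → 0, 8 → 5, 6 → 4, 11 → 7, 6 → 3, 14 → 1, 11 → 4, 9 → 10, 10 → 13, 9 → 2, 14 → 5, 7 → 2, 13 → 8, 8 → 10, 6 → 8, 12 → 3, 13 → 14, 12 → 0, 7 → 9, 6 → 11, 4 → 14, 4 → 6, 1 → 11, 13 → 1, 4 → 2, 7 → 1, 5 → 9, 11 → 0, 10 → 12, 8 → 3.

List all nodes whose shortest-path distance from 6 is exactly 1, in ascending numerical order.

3, 4, 8, 11

Level 0: 6
Level 1: 3, 4, 8, 11
Level 2: 0, 2, 5, 7, 9, 10, 14
Level 3: 1, 12, 13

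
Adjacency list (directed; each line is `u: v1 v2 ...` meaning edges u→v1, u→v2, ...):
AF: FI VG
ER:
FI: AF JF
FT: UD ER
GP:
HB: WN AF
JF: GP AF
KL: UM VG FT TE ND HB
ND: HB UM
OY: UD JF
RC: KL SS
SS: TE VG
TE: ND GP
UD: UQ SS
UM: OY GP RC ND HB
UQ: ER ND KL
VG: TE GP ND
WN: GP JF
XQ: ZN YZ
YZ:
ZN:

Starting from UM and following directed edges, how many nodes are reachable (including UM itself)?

18

BFS from UM visits: UM, OY, GP, RC, ND, HB, UD, JF, KL, SS, WN, AF, UQ, VG, FT, TE, FI, ER
Reachable nodes: 18 of 21 total.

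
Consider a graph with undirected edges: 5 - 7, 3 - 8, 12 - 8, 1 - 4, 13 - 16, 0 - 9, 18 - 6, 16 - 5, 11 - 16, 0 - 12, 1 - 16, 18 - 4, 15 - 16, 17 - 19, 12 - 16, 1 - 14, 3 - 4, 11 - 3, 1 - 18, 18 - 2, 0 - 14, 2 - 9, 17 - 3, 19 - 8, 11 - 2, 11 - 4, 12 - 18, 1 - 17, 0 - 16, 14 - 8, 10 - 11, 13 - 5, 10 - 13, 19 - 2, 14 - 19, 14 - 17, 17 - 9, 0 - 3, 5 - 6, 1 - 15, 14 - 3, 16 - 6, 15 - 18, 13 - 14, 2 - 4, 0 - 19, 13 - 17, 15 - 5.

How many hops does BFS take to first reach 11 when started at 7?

Level 0: 7
Level 1: 5
Level 2: 6, 13, 15, 16
Level 3: 0, 1, 10, 11, 12, 14, 17, 18
Level 4: 2, 3, 4, 8, 9, 19
11 first appears at level 3.

3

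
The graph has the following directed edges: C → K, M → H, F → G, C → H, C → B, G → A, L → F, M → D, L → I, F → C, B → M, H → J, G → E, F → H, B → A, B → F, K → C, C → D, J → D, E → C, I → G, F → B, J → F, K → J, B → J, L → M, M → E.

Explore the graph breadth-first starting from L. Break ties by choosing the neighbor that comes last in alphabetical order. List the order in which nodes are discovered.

L M I F H E D G C B J A K

Visit L; enqueue M, I, F → queue [M, I, F]
Visit M; enqueue H, E, D → queue [I, F, H, E, D]
Visit I; enqueue G → queue [F, H, E, D, G]
Visit F; enqueue C, B → queue [H, E, D, G, C, B]
Visit H; enqueue J → queue [E, D, G, C, B, J]
Visit E → queue [D, G, C, B, J]
Visit D → queue [G, C, B, J]
Visit G; enqueue A → queue [C, B, J, A]
Visit C; enqueue K → queue [B, J, A, K]
Visit B → queue [J, A, K]
Visit J → queue [A, K]
Visit A → queue [K]
Visit K → queue []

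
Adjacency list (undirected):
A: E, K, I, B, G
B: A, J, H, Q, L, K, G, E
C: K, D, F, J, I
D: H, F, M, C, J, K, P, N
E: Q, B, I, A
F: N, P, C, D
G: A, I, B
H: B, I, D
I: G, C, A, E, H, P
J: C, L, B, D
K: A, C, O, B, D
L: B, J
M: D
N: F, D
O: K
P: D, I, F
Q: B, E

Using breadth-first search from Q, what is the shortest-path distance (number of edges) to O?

Level 0: Q
Level 1: B, E
Level 2: A, G, H, I, J, K, L
Level 3: C, D, O, P
Level 4: F, M, N
O first appears at level 3.

3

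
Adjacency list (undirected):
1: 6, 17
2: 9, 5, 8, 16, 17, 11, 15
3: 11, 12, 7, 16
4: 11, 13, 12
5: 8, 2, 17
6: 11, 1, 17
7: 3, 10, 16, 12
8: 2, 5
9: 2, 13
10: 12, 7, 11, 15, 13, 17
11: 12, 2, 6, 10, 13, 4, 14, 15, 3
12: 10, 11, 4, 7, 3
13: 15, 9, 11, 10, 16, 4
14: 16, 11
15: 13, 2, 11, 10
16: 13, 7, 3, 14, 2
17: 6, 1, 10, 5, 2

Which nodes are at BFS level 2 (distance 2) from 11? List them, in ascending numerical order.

Level 0: 11
Level 1: 2, 3, 4, 6, 10, 12, 13, 14, 15
Level 2: 1, 5, 7, 8, 9, 16, 17

1, 5, 7, 8, 9, 16, 17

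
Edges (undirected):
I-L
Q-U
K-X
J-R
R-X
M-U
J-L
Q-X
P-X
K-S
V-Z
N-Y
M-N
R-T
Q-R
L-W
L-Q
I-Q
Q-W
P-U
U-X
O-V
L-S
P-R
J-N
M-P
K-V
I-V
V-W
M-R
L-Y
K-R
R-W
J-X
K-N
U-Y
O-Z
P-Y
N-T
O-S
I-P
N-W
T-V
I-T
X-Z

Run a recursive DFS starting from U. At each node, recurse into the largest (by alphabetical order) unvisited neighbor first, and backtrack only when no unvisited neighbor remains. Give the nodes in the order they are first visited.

Visit U
U → Y
Y → P
P → X
X → Z
Z → V
V → W
W → R
R → T
T → N
N → M
N → K
K → S
S → O
S → L
L → Q
Q → I
L → J

U, Y, P, X, Z, V, W, R, T, N, M, K, S, O, L, Q, I, J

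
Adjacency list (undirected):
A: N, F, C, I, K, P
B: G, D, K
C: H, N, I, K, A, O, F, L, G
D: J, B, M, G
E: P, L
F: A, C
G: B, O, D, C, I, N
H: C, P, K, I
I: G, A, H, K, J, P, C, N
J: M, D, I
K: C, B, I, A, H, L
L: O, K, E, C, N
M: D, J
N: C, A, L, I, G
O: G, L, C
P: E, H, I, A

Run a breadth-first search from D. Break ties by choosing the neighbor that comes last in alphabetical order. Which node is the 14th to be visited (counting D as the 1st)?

L

Visit D; enqueue M, J, G, B → queue [M, J, G, B]
Visit M → queue [J, G, B]
Visit J; enqueue I → queue [G, B, I]
Visit G; enqueue O, N, C → queue [B, I, O, N, C]
Visit B; enqueue K → queue [I, O, N, C, K]
Visit I; enqueue P, H, A → queue [O, N, C, K, P, H, A]
Visit O; enqueue L → queue [N, C, K, P, H, A, L]
Visit N → queue [C, K, P, H, A, L]
Visit C; enqueue F → queue [K, P, H, A, L, F]
Visit K → queue [P, H, A, L, F]
Visit P; enqueue E → queue [H, A, L, F, E]
Visit H → queue [A, L, F, E]
Visit A → queue [L, F, E]
Visit L → queue [F, E]
Visit F → queue [E]
Visit E → queue []

Visit order: D, M, J, G, B, I, O, N, C, K, P, H, A, L, F, E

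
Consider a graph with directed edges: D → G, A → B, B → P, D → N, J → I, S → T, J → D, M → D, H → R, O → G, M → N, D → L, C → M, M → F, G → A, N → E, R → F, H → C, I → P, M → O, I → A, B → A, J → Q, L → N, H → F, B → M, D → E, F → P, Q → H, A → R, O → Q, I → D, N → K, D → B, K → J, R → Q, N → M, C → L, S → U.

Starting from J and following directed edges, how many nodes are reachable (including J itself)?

18

BFS from J visits: J, Q, I, D, H, P, A, N, L, G, E, B, R, F, C, M, K, O
Reachable nodes: 18 of 21 total.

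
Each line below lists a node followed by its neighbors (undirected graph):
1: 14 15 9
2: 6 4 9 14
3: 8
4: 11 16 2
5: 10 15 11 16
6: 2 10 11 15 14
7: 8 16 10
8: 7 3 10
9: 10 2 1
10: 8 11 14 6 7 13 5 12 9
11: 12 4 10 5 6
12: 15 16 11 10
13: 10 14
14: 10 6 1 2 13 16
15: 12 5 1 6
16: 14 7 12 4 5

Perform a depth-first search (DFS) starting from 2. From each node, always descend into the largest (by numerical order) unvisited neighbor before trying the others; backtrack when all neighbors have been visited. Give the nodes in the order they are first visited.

Visit 2
2 → 14
14 → 16
16 → 12
12 → 15
15 → 6
6 → 11
11 → 10
10 → 13
10 → 9
9 → 1
10 → 8
8 → 7
8 → 3
10 → 5
11 → 4

2 → 14 → 16 → 12 → 15 → 6 → 11 → 10 → 13 → 9 → 1 → 8 → 7 → 3 → 5 → 4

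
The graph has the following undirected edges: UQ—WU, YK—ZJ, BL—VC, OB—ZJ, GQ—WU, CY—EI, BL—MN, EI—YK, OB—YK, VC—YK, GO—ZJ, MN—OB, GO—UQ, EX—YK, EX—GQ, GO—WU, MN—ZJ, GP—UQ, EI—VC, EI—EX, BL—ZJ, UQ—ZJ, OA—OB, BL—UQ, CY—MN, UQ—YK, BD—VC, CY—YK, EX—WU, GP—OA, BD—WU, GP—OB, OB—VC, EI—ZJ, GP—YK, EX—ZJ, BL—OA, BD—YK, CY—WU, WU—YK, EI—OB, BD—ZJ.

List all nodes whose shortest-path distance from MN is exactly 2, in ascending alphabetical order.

BD, EI, EX, GO, GP, OA, UQ, VC, WU, YK

Level 0: MN
Level 1: BL, CY, OB, ZJ
Level 2: BD, EI, EX, GO, GP, OA, UQ, VC, WU, YK
Level 3: GQ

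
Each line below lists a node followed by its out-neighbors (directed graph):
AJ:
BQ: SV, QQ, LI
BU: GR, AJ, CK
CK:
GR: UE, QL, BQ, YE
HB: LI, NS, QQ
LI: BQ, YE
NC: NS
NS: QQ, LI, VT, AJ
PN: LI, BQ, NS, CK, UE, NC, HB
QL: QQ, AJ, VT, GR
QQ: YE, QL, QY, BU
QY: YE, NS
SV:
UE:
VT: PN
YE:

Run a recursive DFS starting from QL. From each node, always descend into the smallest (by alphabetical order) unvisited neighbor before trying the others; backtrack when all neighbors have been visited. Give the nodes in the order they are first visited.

Visit QL
QL → AJ
QL → GR
GR → BQ
BQ → LI
LI → YE
BQ → QQ
QQ → BU
BU → CK
QQ → QY
QY → NS
NS → VT
VT → PN
PN → HB
PN → NC
PN → UE
BQ → SV

QL -> AJ -> GR -> BQ -> LI -> YE -> QQ -> BU -> CK -> QY -> NS -> VT -> PN -> HB -> NC -> UE -> SV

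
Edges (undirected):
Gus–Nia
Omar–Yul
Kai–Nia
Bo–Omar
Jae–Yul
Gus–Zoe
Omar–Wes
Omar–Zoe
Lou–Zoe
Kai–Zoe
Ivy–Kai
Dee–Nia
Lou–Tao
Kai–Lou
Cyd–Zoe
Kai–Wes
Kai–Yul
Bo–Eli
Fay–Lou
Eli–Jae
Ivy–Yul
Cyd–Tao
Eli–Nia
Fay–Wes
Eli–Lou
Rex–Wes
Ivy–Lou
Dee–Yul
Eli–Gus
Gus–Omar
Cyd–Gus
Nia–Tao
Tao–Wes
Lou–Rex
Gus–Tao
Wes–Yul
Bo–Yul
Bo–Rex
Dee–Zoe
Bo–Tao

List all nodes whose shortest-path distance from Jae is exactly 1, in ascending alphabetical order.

Level 0: Jae
Level 1: Eli, Yul
Level 2: Bo, Dee, Gus, Ivy, Kai, Lou, Nia, Omar, Wes
Level 3: Cyd, Fay, Rex, Tao, Zoe

Eli, Yul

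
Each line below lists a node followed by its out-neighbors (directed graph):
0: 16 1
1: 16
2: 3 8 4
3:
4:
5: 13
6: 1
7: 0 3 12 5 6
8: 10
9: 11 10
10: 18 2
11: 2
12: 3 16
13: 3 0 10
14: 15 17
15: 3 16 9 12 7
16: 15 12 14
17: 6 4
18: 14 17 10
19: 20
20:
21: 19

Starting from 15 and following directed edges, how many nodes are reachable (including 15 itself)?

19

BFS from 15 visits: 15, 16, 12, 9, 7, 3, 14, 11, 10, 6, 5, 0, 17, 2, 18, 1, 13, 4, 8
Reachable nodes: 19 of 22 total.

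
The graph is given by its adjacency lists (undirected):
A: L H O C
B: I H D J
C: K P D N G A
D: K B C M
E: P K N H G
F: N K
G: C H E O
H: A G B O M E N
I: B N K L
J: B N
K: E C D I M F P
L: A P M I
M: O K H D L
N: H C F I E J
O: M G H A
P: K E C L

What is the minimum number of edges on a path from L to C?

2

Level 0: L
Level 1: A, I, M, P
Level 2: B, C, D, E, H, K, N, O
Level 3: F, G, J
C first appears at level 2.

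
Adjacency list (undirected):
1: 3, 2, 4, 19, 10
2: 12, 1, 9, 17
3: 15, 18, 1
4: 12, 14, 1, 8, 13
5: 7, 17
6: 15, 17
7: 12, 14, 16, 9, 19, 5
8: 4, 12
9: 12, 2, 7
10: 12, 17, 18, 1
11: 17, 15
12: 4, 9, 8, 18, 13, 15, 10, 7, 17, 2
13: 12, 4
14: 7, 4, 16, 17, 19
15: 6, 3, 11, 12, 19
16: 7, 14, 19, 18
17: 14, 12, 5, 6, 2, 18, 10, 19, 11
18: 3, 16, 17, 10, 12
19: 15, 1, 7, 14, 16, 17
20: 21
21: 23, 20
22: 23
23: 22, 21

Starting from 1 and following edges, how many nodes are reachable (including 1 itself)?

19

BFS from 1 visits: 1, 2, 3, 4, 10, 19, 9, 12, 17, 15, 18, 8, 13, 14, 7, 16, 5, 6, 11
Reachable nodes: 19 of 23 total.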